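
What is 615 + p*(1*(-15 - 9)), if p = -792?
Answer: 19623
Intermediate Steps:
615 + p*(1*(-15 - 9)) = 615 - 792*(-15 - 9) = 615 - 792*(-24) = 615 + 19008 = 19623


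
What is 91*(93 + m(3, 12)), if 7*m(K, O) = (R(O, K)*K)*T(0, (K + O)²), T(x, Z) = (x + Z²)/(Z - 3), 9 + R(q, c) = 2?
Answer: -3980613/74 ≈ -53792.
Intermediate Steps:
R(q, c) = -7 (R(q, c) = -9 + 2 = -7)
T(x, Z) = (x + Z²)/(-3 + Z)
m(K, O) = -K*(K + O)⁴/(-3 + (K + O)²) (m(K, O) = ((-7*K)*((0 + ((K + O)²)²)/(-3 + (K + O)²)))/7 = ((-7*K)*((0 + (K + O)⁴)/(-3 + (K + O)²)))/7 = ((-7*K)*((K + O)⁴/(-3 + (K + O)²)))/7 = (-7*K*(K + O)⁴/(-3 + (K + O)²))/7 = -K*(K + O)⁴/(-3 + (K + O)²))
91*(93 + m(3, 12)) = 91*(93 - 1*3*(3 + 12)⁴/(-3 + (3 + 12)²)) = 91*(93 - 1*3*15⁴/(-3 + 15²)) = 91*(93 - 1*3*50625/(-3 + 225)) = 91*(93 - 1*3*50625/222) = 91*(93 - 1*3*1/222*50625) = 91*(93 - 50625/74) = 91*(-43743/74) = -3980613/74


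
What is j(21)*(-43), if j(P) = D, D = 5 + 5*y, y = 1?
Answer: -430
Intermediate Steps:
D = 10 (D = 5 + 5*1 = 5 + 5 = 10)
j(P) = 10
j(21)*(-43) = 10*(-43) = -430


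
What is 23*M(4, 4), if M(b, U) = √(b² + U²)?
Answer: 92*√2 ≈ 130.11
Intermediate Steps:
M(b, U) = √(U² + b²)
23*M(4, 4) = 23*√(4² + 4²) = 23*√(16 + 16) = 23*√32 = 23*(4*√2) = 92*√2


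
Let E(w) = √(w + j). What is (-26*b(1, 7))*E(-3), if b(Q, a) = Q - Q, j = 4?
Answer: 0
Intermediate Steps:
b(Q, a) = 0
E(w) = √(4 + w) (E(w) = √(w + 4) = √(4 + w))
(-26*b(1, 7))*E(-3) = (-26*0)*√(4 - 3) = 0*√1 = 0*1 = 0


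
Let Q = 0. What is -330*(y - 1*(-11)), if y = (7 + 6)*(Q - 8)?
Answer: 30690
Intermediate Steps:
y = -104 (y = (7 + 6)*(0 - 8) = 13*(-8) = -104)
-330*(y - 1*(-11)) = -330*(-104 - 1*(-11)) = -330*(-104 + 11) = -330*(-93) = 30690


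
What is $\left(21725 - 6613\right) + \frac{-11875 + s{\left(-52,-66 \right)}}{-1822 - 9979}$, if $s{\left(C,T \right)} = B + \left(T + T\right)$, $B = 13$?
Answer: $\frac{178348706}{11801} \approx 15113.0$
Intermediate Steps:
$s{\left(C,T \right)} = 13 + 2 T$ ($s{\left(C,T \right)} = 13 + \left(T + T\right) = 13 + 2 T$)
$\left(21725 - 6613\right) + \frac{-11875 + s{\left(-52,-66 \right)}}{-1822 - 9979} = \left(21725 - 6613\right) + \frac{-11875 + \left(13 + 2 \left(-66\right)\right)}{-1822 - 9979} = 15112 + \frac{-11875 + \left(13 - 132\right)}{-11801} = 15112 + \left(-11875 - 119\right) \left(- \frac{1}{11801}\right) = 15112 - - \frac{11994}{11801} = 15112 + \frac{11994}{11801} = \frac{178348706}{11801}$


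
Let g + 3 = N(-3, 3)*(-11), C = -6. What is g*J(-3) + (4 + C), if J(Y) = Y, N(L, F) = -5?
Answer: -158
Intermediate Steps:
g = 52 (g = -3 - 5*(-11) = -3 + 55 = 52)
g*J(-3) + (4 + C) = 52*(-3) + (4 - 6) = -156 - 2 = -158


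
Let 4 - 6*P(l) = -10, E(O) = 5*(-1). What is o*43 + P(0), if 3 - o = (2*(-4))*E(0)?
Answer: -4766/3 ≈ -1588.7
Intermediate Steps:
E(O) = -5
P(l) = 7/3 (P(l) = ⅔ - ⅙*(-10) = ⅔ + 5/3 = 7/3)
o = -37 (o = 3 - 2*(-4)*(-5) = 3 - (-8)*(-5) = 3 - 1*40 = 3 - 40 = -37)
o*43 + P(0) = -37*43 + 7/3 = -1591 + 7/3 = -4766/3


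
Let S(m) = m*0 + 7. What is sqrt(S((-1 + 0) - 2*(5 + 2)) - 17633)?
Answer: I*sqrt(17626) ≈ 132.76*I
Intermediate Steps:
S(m) = 7 (S(m) = 0 + 7 = 7)
sqrt(S((-1 + 0) - 2*(5 + 2)) - 17633) = sqrt(7 - 17633) = sqrt(-17626) = I*sqrt(17626)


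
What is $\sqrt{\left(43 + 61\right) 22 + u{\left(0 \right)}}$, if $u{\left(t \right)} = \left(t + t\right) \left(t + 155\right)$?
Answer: $4 \sqrt{143} \approx 47.833$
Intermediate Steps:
$u{\left(t \right)} = 2 t \left(155 + t\right)$
$\sqrt{\left(43 + 61\right) 22 + u{\left(0 \right)}} = \sqrt{\left(43 + 61\right) 22 + 2 \cdot 0 \left(155 + 0\right)} = \sqrt{104 \cdot 22 + 2 \cdot 0 \cdot 155} = \sqrt{2288 + 0} = \sqrt{2288} = 4 \sqrt{143}$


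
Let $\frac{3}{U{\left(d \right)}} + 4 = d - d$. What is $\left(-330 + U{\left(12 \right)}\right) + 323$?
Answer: $- \frac{31}{4} \approx -7.75$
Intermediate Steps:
$U{\left(d \right)} = - \frac{3}{4}$ ($U{\left(d \right)} = \frac{3}{-4 + \left(d - d\right)} = \frac{3}{-4 + 0} = \frac{3}{-4} = 3 \left(- \frac{1}{4}\right) = - \frac{3}{4}$)
$\left(-330 + U{\left(12 \right)}\right) + 323 = \left(-330 - \frac{3}{4}\right) + 323 = - \frac{1323}{4} + 323 = - \frac{31}{4}$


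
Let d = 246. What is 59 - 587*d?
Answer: -144343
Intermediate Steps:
59 - 587*d = 59 - 587*246 = 59 - 144402 = -144343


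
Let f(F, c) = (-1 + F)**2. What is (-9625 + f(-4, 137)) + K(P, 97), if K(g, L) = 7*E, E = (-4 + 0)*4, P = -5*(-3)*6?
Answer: -9712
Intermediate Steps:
P = 90 (P = 15*6 = 90)
E = -16 (E = -4*4 = -16)
K(g, L) = -112 (K(g, L) = 7*(-16) = -112)
(-9625 + f(-4, 137)) + K(P, 97) = (-9625 + (-1 - 4)**2) - 112 = (-9625 + (-5)**2) - 112 = (-9625 + 25) - 112 = -9600 - 112 = -9712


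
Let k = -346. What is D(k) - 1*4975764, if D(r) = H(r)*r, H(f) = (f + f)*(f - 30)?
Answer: -95002196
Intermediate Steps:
H(f) = 2*f*(-30 + f) (H(f) = (2*f)*(-30 + f) = 2*f*(-30 + f))
D(r) = 2*r**2*(-30 + r) (D(r) = (2*r*(-30 + r))*r = 2*r**2*(-30 + r))
D(k) - 1*4975764 = 2*(-346)**2*(-30 - 346) - 1*4975764 = 2*119716*(-376) - 4975764 = -90026432 - 4975764 = -95002196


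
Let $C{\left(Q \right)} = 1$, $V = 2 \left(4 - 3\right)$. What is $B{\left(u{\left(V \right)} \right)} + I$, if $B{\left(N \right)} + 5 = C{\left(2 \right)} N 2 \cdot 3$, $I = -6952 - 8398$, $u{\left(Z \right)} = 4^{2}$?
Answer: $-15259$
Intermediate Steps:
$V = 2$ ($V = 2 \cdot 1 = 2$)
$u{\left(Z \right)} = 16$
$I = -15350$ ($I = -6952 - 8398 = -15350$)
$B{\left(N \right)} = -5 + 6 N$ ($B{\left(N \right)} = -5 + 1 N 2 \cdot 3 = -5 + N 2 \cdot 3 = -5 + 2 N 3 = -5 + 6 N$)
$B{\left(u{\left(V \right)} \right)} + I = \left(-5 + 6 \cdot 16\right) - 15350 = \left(-5 + 96\right) - 15350 = 91 - 15350 = -15259$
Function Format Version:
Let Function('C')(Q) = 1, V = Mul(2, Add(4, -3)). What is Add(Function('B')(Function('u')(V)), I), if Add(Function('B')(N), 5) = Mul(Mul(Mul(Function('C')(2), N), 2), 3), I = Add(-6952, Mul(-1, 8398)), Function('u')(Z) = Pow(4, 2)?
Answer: -15259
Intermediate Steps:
V = 2 (V = Mul(2, 1) = 2)
Function('u')(Z) = 16
I = -15350 (I = Add(-6952, -8398) = -15350)
Function('B')(N) = Add(-5, Mul(6, N)) (Function('B')(N) = Add(-5, Mul(Mul(Mul(1, N), 2), 3)) = Add(-5, Mul(Mul(N, 2), 3)) = Add(-5, Mul(Mul(2, N), 3)) = Add(-5, Mul(6, N)))
Add(Function('B')(Function('u')(V)), I) = Add(Add(-5, Mul(6, 16)), -15350) = Add(Add(-5, 96), -15350) = Add(91, -15350) = -15259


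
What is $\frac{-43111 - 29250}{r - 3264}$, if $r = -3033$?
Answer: $\frac{72361}{6297} \approx 11.491$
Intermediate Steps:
$\frac{-43111 - 29250}{r - 3264} = \frac{-43111 - 29250}{-3033 - 3264} = - \frac{72361}{-6297} = \left(-72361\right) \left(- \frac{1}{6297}\right) = \frac{72361}{6297}$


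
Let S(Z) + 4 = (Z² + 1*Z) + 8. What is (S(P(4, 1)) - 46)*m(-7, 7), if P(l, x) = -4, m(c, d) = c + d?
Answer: 0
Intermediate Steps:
S(Z) = 4 + Z + Z² (S(Z) = -4 + ((Z² + 1*Z) + 8) = -4 + ((Z² + Z) + 8) = -4 + ((Z + Z²) + 8) = -4 + (8 + Z + Z²) = 4 + Z + Z²)
(S(P(4, 1)) - 46)*m(-7, 7) = ((4 - 4 + (-4)²) - 46)*(-7 + 7) = ((4 - 4 + 16) - 46)*0 = (16 - 46)*0 = -30*0 = 0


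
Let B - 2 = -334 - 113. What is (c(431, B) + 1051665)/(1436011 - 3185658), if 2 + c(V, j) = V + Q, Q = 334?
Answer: -1052428/1749647 ≈ -0.60151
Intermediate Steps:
B = -445 (B = 2 + (-334 - 113) = 2 - 447 = -445)
c(V, j) = 332 + V (c(V, j) = -2 + (V + 334) = -2 + (334 + V) = 332 + V)
(c(431, B) + 1051665)/(1436011 - 3185658) = ((332 + 431) + 1051665)/(1436011 - 3185658) = (763 + 1051665)/(-1749647) = 1052428*(-1/1749647) = -1052428/1749647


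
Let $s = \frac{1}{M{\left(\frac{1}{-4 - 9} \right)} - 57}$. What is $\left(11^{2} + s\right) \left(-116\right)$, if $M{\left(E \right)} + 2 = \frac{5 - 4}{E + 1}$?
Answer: $- \frac{9753628}{695} \approx -14034.0$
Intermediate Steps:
$M{\left(E \right)} = -2 + \frac{1}{1 + E}$ ($M{\left(E \right)} = -2 + \frac{5 - 4}{E + 1} = -2 + 1 \frac{1}{1 + E} = -2 + \frac{1}{1 + E}$)
$s = - \frac{12}{695}$ ($s = \frac{1}{\frac{-1 - \frac{2}{-4 - 9}}{1 + \frac{1}{-4 - 9}} - 57} = \frac{1}{\frac{-1 - \frac{2}{-13}}{1 + \frac{1}{-13}} - 57} = \frac{1}{\frac{-1 - - \frac{2}{13}}{1 - \frac{1}{13}} - 57} = \frac{1}{\frac{-1 + \frac{2}{13}}{\frac{12}{13}} - 57} = \frac{1}{\frac{13}{12} \left(- \frac{11}{13}\right) - 57} = \frac{1}{- \frac{11}{12} - 57} = \frac{1}{- \frac{695}{12}} = - \frac{12}{695} \approx -0.017266$)
$\left(11^{2} + s\right) \left(-116\right) = \left(11^{2} - \frac{12}{695}\right) \left(-116\right) = \left(121 - \frac{12}{695}\right) \left(-116\right) = \frac{84083}{695} \left(-116\right) = - \frac{9753628}{695}$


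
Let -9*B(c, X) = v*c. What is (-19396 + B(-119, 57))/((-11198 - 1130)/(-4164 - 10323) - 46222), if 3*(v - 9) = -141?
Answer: 432403147/1004408679 ≈ 0.43051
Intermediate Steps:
v = -38 (v = 9 + (⅓)*(-141) = 9 - 47 = -38)
B(c, X) = 38*c/9 (B(c, X) = -(-38)*c/9 = 38*c/9)
(-19396 + B(-119, 57))/((-11198 - 1130)/(-4164 - 10323) - 46222) = (-19396 + (38/9)*(-119))/((-11198 - 1130)/(-4164 - 10323) - 46222) = (-19396 - 4522/9)/(-12328/(-14487) - 46222) = -179086/(9*(-12328*(-1/14487) - 46222)) = -179086/(9*(12328/14487 - 46222)) = -179086/(9*(-669605786/14487)) = -179086/9*(-14487/669605786) = 432403147/1004408679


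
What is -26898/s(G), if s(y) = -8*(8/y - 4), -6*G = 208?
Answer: -174837/220 ≈ -794.71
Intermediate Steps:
G = -104/3 (G = -1/6*208 = -104/3 ≈ -34.667)
s(y) = 32 - 64/y (s(y) = -8*(-4 + 8/y) = 32 - 64/y)
-26898/s(G) = -26898/(32 - 64/(-104/3)) = -26898/(32 - 64*(-3/104)) = -26898/(32 + 24/13) = -26898/440/13 = -26898*13/440 = -174837/220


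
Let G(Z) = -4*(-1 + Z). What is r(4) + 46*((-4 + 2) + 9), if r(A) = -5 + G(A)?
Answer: 305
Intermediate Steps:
G(Z) = 4 - 4*Z
r(A) = -1 - 4*A (r(A) = -5 + (4 - 4*A) = -1 - 4*A)
r(4) + 46*((-4 + 2) + 9) = (-1 - 4*4) + 46*((-4 + 2) + 9) = (-1 - 16) + 46*(-2 + 9) = -17 + 46*7 = -17 + 322 = 305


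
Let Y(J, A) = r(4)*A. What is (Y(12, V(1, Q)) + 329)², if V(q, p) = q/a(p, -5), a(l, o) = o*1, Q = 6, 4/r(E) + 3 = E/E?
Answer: 2712609/25 ≈ 1.0850e+5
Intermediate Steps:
r(E) = -2 (r(E) = 4/(-3 + E/E) = 4/(-3 + 1) = 4/(-2) = 4*(-½) = -2)
a(l, o) = o
V(q, p) = -q/5 (V(q, p) = q/(-5) = q*(-⅕) = -q/5)
Y(J, A) = -2*A
(Y(12, V(1, Q)) + 329)² = (-(-2)/5 + 329)² = (-2*(-⅕) + 329)² = (⅖ + 329)² = (1647/5)² = 2712609/25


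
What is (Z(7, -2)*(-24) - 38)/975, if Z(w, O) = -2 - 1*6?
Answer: 154/975 ≈ 0.15795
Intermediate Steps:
Z(w, O) = -8 (Z(w, O) = -2 - 6 = -8)
(Z(7, -2)*(-24) - 38)/975 = (-8*(-24) - 38)/975 = (192 - 38)*(1/975) = 154*(1/975) = 154/975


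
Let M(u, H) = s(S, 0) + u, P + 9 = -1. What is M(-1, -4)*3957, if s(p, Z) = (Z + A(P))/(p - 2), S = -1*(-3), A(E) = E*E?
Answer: 391743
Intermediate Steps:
P = -10 (P = -9 - 1 = -10)
A(E) = E²
S = 3
s(p, Z) = (100 + Z)/(-2 + p) (s(p, Z) = (Z + (-10)²)/(p - 2) = (Z + 100)/(-2 + p) = (100 + Z)/(-2 + p))
M(u, H) = 100 + u (M(u, H) = (100 + 0)/(-2 + 3) + u = 100/1 + u = 1*100 + u = 100 + u)
M(-1, -4)*3957 = (100 - 1)*3957 = 99*3957 = 391743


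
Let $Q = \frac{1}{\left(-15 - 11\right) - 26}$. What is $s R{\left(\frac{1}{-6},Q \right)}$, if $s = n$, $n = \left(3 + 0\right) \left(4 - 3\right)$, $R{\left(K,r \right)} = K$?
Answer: $- \frac{1}{2} \approx -0.5$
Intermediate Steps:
$Q = - \frac{1}{52}$ ($Q = \frac{1}{-26 - 26} = \frac{1}{-52} = - \frac{1}{52} \approx -0.019231$)
$n = 3$ ($n = 3 \cdot 1 = 3$)
$s = 3$
$s R{\left(\frac{1}{-6},Q \right)} = \frac{3}{-6} = 3 \left(- \frac{1}{6}\right) = - \frac{1}{2}$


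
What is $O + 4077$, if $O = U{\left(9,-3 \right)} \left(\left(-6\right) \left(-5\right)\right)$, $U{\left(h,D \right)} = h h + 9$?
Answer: $6777$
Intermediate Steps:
$U{\left(h,D \right)} = 9 + h^{2}$ ($U{\left(h,D \right)} = h^{2} + 9 = 9 + h^{2}$)
$O = 2700$ ($O = \left(9 + 9^{2}\right) \left(\left(-6\right) \left(-5\right)\right) = \left(9 + 81\right) 30 = 90 \cdot 30 = 2700$)
$O + 4077 = 2700 + 4077 = 6777$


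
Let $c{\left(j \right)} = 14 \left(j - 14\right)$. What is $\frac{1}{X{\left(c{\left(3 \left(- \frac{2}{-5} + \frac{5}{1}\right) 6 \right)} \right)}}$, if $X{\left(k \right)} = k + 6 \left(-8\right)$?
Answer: $\frac{5}{5584} \approx 0.00089542$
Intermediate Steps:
$c{\left(j \right)} = -196 + 14 j$ ($c{\left(j \right)} = 14 \left(-14 + j\right) = -196 + 14 j$)
$X{\left(k \right)} = -48 + k$ ($X{\left(k \right)} = k - 48 = -48 + k$)
$\frac{1}{X{\left(c{\left(3 \left(- \frac{2}{-5} + \frac{5}{1}\right) 6 \right)} \right)}} = \frac{1}{-48 - \left(196 - 14 \cdot 3 \left(- \frac{2}{-5} + \frac{5}{1}\right) 6\right)} = \frac{1}{-48 - \left(196 - 14 \cdot 3 \left(\left(-2\right) \left(- \frac{1}{5}\right) + 5 \cdot 1\right) 6\right)} = \frac{1}{-48 - \left(196 - 14 \cdot 3 \left(\frac{2}{5} + 5\right) 6\right)} = \frac{1}{-48 - \left(196 - 14 \cdot 3 \cdot \frac{27}{5} \cdot 6\right)} = \frac{1}{-48 - \left(196 - 14 \cdot \frac{81}{5} \cdot 6\right)} = \frac{1}{-48 + \left(-196 + 14 \cdot \frac{486}{5}\right)} = \frac{1}{-48 + \left(-196 + \frac{6804}{5}\right)} = \frac{1}{-48 + \frac{5824}{5}} = \frac{1}{\frac{5584}{5}} = \frac{5}{5584}$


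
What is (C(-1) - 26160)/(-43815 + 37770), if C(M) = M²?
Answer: 26159/6045 ≈ 4.3274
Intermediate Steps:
(C(-1) - 26160)/(-43815 + 37770) = ((-1)² - 26160)/(-43815 + 37770) = (1 - 26160)/(-6045) = -26159*(-1/6045) = 26159/6045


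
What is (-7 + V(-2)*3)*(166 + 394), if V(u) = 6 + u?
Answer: 2800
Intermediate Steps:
(-7 + V(-2)*3)*(166 + 394) = (-7 + (6 - 2)*3)*(166 + 394) = (-7 + 4*3)*560 = (-7 + 12)*560 = 5*560 = 2800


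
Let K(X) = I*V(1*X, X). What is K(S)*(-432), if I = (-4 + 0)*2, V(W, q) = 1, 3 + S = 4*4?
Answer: 3456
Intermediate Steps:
S = 13 (S = -3 + 4*4 = -3 + 16 = 13)
I = -8 (I = -4*2 = -8)
K(X) = -8 (K(X) = -8*1 = -8)
K(S)*(-432) = -8*(-432) = 3456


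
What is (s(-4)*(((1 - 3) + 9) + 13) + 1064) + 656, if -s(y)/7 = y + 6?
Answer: 1440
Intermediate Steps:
s(y) = -42 - 7*y (s(y) = -7*(y + 6) = -7*(6 + y) = -42 - 7*y)
(s(-4)*(((1 - 3) + 9) + 13) + 1064) + 656 = ((-42 - 7*(-4))*(((1 - 3) + 9) + 13) + 1064) + 656 = ((-42 + 28)*((-2 + 9) + 13) + 1064) + 656 = (-14*(7 + 13) + 1064) + 656 = (-14*20 + 1064) + 656 = (-280 + 1064) + 656 = 784 + 656 = 1440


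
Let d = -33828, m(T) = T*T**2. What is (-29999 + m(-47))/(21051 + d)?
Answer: 133822/12777 ≈ 10.474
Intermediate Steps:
m(T) = T**3
(-29999 + m(-47))/(21051 + d) = (-29999 + (-47)**3)/(21051 - 33828) = (-29999 - 103823)/(-12777) = -133822*(-1/12777) = 133822/12777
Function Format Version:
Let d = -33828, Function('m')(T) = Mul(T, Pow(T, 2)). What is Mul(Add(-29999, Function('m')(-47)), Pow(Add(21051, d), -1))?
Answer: Rational(133822, 12777) ≈ 10.474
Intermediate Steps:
Function('m')(T) = Pow(T, 3)
Mul(Add(-29999, Function('m')(-47)), Pow(Add(21051, d), -1)) = Mul(Add(-29999, Pow(-47, 3)), Pow(Add(21051, -33828), -1)) = Mul(Add(-29999, -103823), Pow(-12777, -1)) = Mul(-133822, Rational(-1, 12777)) = Rational(133822, 12777)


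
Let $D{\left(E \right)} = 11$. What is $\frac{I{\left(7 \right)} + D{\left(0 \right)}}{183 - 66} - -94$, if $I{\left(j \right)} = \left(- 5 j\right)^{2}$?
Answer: $\frac{4078}{39} \approx 104.56$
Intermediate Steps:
$I{\left(j \right)} = 25 j^{2}$
$\frac{I{\left(7 \right)} + D{\left(0 \right)}}{183 - 66} - -94 = \frac{25 \cdot 7^{2} + 11}{183 - 66} - -94 = \frac{25 \cdot 49 + 11}{117} + 94 = \left(1225 + 11\right) \frac{1}{117} + 94 = 1236 \cdot \frac{1}{117} + 94 = \frac{412}{39} + 94 = \frac{4078}{39}$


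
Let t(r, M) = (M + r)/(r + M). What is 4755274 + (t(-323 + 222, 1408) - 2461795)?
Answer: 2293480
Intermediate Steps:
t(r, M) = 1 (t(r, M) = (M + r)/(M + r) = 1)
4755274 + (t(-323 + 222, 1408) - 2461795) = 4755274 + (1 - 2461795) = 4755274 - 2461794 = 2293480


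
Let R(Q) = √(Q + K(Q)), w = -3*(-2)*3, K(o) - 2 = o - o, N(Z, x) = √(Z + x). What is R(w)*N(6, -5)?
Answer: 2*√5 ≈ 4.4721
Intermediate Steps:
K(o) = 2 (K(o) = 2 + (o - o) = 2 + 0 = 2)
w = 18 (w = 6*3 = 18)
R(Q) = √(2 + Q) (R(Q) = √(Q + 2) = √(2 + Q))
R(w)*N(6, -5) = √(2 + 18)*√(6 - 5) = √20*√1 = (2*√5)*1 = 2*√5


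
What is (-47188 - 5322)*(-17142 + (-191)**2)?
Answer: -1015490890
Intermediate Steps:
(-47188 - 5322)*(-17142 + (-191)**2) = -52510*(-17142 + 36481) = -52510*19339 = -1015490890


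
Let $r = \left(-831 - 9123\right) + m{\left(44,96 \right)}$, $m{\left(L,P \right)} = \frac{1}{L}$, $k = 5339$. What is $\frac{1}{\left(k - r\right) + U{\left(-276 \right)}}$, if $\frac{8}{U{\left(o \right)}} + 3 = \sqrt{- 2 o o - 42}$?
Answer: $\frac{4512226664748}{69005379122936155} + \frac{15488 i \sqrt{152394}}{69005379122936155} \approx 6.5389 \cdot 10^{-5} + 8.7619 \cdot 10^{-11} i$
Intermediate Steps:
$U{\left(o \right)} = \frac{8}{-3 + \sqrt{-42 - 2 o^{2}}}$ ($U{\left(o \right)} = \frac{8}{-3 + \sqrt{- 2 o o - 42}} = \frac{8}{-3 + \sqrt{- 2 o^{2} - 42}} = \frac{8}{-3 + \sqrt{-42 - 2 o^{2}}}$)
$r = - \frac{437975}{44}$ ($r = \left(-831 - 9123\right) + \frac{1}{44} = -9954 + \frac{1}{44} = - \frac{437975}{44} \approx -9954.0$)
$\frac{1}{\left(k - r\right) + U{\left(-276 \right)}} = \frac{1}{\left(5339 - - \frac{437975}{44}\right) + \frac{8}{-3 + \sqrt{2} \sqrt{-21 - \left(-276\right)^{2}}}} = \frac{1}{\left(5339 + \frac{437975}{44}\right) + \frac{8}{-3 + \sqrt{2} \sqrt{-21 - 76176}}} = \frac{1}{\frac{672891}{44} + \frac{8}{-3 + \sqrt{2} \sqrt{-21 - 76176}}} = \frac{1}{\frac{672891}{44} + \frac{8}{-3 + \sqrt{2} \sqrt{-76197}}} = \frac{1}{\frac{672891}{44} + \frac{8}{-3 + \sqrt{2} i \sqrt{76197}}} = \frac{1}{\frac{672891}{44} + \frac{8}{-3 + i \sqrt{152394}}}$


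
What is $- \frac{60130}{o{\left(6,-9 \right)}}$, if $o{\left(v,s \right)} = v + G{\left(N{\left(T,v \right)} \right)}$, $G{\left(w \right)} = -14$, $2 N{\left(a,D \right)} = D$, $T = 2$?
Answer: $\frac{30065}{4} \approx 7516.3$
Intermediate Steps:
$N{\left(a,D \right)} = \frac{D}{2}$
$o{\left(v,s \right)} = -14 + v$ ($o{\left(v,s \right)} = v - 14 = -14 + v$)
$- \frac{60130}{o{\left(6,-9 \right)}} = - \frac{60130}{-14 + 6} = - \frac{60130}{-8} = \left(-60130\right) \left(- \frac{1}{8}\right) = \frac{30065}{4}$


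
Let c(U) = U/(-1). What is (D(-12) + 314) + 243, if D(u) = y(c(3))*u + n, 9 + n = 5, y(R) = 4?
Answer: 505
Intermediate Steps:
c(U) = -U (c(U) = U*(-1) = -U)
n = -4 (n = -9 + 5 = -4)
D(u) = -4 + 4*u (D(u) = 4*u - 4 = -4 + 4*u)
(D(-12) + 314) + 243 = ((-4 + 4*(-12)) + 314) + 243 = ((-4 - 48) + 314) + 243 = (-52 + 314) + 243 = 262 + 243 = 505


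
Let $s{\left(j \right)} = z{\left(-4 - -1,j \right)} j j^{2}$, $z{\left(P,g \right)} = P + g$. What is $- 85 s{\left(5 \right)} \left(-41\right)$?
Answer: $871250$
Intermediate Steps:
$s{\left(j \right)} = j^{3} \left(-3 + j\right)$ ($s{\left(j \right)} = \left(\left(-4 - -1\right) + j\right) j j^{2} = \left(\left(-4 + 1\right) + j\right) j^{3} = \left(-3 + j\right) j^{3} = j^{3} \left(-3 + j\right)$)
$- 85 s{\left(5 \right)} \left(-41\right) = - 85 \cdot 5^{3} \left(-3 + 5\right) \left(-41\right) = - 85 \cdot 125 \cdot 2 \left(-41\right) = \left(-85\right) 250 \left(-41\right) = \left(-21250\right) \left(-41\right) = 871250$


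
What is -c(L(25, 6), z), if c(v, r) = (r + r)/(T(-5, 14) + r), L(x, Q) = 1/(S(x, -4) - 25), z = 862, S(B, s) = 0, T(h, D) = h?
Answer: -1724/857 ≈ -2.0117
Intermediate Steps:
L(x, Q) = -1/25 (L(x, Q) = 1/(0 - 25) = 1/(-25) = -1/25)
c(v, r) = 2*r/(-5 + r) (c(v, r) = (r + r)/(-5 + r) = (2*r)/(-5 + r) = 2*r/(-5 + r))
-c(L(25, 6), z) = -2*862/(-5 + 862) = -2*862/857 = -1*1724/857 = -1724/857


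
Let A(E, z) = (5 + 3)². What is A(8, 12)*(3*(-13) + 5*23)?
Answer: 4864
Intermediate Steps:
A(E, z) = 64 (A(E, z) = 8² = 64)
A(8, 12)*(3*(-13) + 5*23) = 64*(3*(-13) + 5*23) = 64*(-39 + 115) = 64*76 = 4864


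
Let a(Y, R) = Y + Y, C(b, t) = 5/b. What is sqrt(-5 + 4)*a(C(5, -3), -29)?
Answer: 2*I ≈ 2.0*I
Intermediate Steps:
a(Y, R) = 2*Y
sqrt(-5 + 4)*a(C(5, -3), -29) = sqrt(-5 + 4)*(2*(5/5)) = sqrt(-1)*(2*(5*(1/5))) = I*(2*1) = I*2 = 2*I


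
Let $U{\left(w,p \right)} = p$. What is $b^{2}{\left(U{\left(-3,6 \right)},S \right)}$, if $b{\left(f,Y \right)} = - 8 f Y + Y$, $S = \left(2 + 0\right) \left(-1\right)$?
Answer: $8836$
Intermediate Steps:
$S = -2$ ($S = 2 \left(-1\right) = -2$)
$b{\left(f,Y \right)} = Y - 8 Y f$ ($b{\left(f,Y \right)} = - 8 Y f + Y = Y - 8 Y f$)
$b^{2}{\left(U{\left(-3,6 \right)},S \right)} = \left(- 2 \left(1 - 48\right)\right)^{2} = \left(\left(-2\right) \left(-47\right)\right)^{2} = 94^{2} = 8836$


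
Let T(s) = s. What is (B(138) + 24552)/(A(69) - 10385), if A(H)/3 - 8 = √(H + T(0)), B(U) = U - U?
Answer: -63595818/26837425 - 18414*√69/26837425 ≈ -2.3754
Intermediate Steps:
B(U) = 0
A(H) = 24 + 3*√H (A(H) = 24 + 3*√(H + 0) = 24 + 3*√H)
(B(138) + 24552)/(A(69) - 10385) = (0 + 24552)/((24 + 3*√69) - 10385) = 24552/(-10361 + 3*√69)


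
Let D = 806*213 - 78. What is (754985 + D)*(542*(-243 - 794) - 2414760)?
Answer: -2758271200190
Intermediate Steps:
D = 171600 (D = 171678 - 78 = 171600)
(754985 + D)*(542*(-243 - 794) - 2414760) = (754985 + 171600)*(542*(-243 - 794) - 2414760) = 926585*(542*(-1037) - 2414760) = 926585*(-562054 - 2414760) = 926585*(-2976814) = -2758271200190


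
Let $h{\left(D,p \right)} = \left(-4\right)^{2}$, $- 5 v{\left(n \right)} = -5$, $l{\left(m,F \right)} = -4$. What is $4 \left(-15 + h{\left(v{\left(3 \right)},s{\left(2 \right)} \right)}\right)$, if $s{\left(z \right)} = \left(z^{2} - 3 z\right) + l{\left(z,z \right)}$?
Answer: $4$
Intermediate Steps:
$v{\left(n \right)} = 1$ ($v{\left(n \right)} = \left(- \frac{1}{5}\right) \left(-5\right) = 1$)
$s{\left(z \right)} = -4 + z^{2} - 3 z$ ($s{\left(z \right)} = \left(z^{2} - 3 z\right) - 4 = -4 + z^{2} - 3 z$)
$h{\left(D,p \right)} = 16$
$4 \left(-15 + h{\left(v{\left(3 \right)},s{\left(2 \right)} \right)}\right) = 4 \left(-15 + 16\right) = 4 \cdot 1 = 4$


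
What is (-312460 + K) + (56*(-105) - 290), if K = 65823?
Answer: -252807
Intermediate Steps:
(-312460 + K) + (56*(-105) - 290) = (-312460 + 65823) + (56*(-105) - 290) = -246637 + (-5880 - 290) = -246637 - 6170 = -252807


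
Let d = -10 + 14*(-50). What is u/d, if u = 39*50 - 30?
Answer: -192/71 ≈ -2.7042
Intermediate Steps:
u = 1920 (u = 1950 - 30 = 1920)
d = -710 (d = -10 - 700 = -710)
u/d = 1920/(-710) = 1920*(-1/710) = -192/71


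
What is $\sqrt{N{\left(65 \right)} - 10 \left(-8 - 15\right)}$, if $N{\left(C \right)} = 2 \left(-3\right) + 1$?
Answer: $15$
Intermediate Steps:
$N{\left(C \right)} = -5$ ($N{\left(C \right)} = -6 + 1 = -5$)
$\sqrt{N{\left(65 \right)} - 10 \left(-8 - 15\right)} = \sqrt{-5 - 10 \left(-8 - 15\right)} = \sqrt{-5 - -230} = \sqrt{-5 + 230} = \sqrt{225} = 15$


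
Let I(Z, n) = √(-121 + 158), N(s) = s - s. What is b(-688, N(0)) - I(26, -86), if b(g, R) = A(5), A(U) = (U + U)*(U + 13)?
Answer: 180 - √37 ≈ 173.92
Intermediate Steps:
N(s) = 0
A(U) = 2*U*(13 + U) (A(U) = (2*U)*(13 + U) = 2*U*(13 + U))
b(g, R) = 180 (b(g, R) = 2*5*(13 + 5) = 2*5*18 = 180)
I(Z, n) = √37
b(-688, N(0)) - I(26, -86) = 180 - √37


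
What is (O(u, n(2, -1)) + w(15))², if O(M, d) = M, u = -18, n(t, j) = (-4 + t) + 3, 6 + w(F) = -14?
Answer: 1444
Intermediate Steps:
w(F) = -20 (w(F) = -6 - 14 = -20)
n(t, j) = -1 + t
(O(u, n(2, -1)) + w(15))² = (-18 - 20)² = (-38)² = 1444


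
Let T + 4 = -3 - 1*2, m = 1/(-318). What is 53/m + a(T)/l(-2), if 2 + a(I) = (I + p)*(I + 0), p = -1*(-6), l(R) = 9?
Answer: -151661/9 ≈ -16851.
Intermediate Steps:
m = -1/318 ≈ -0.0031447
p = 6
T = -9 (T = -4 + (-3 - 1*2) = -4 + (-3 - 2) = -4 - 5 = -9)
a(I) = -2 + I*(6 + I) (a(I) = -2 + (I + 6)*(I + 0) = -2 + (6 + I)*I = -2 + I*(6 + I))
53/m + a(T)/l(-2) = 53/(-1/318) + (-2 + (-9)² + 6*(-9))/9 = 53*(-318) + (-2 + 81 - 54)*(⅑) = -16854 + 25*(⅑) = -16854 + 25/9 = -151661/9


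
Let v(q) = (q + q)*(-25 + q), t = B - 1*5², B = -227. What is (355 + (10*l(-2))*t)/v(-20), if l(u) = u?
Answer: 1079/360 ≈ 2.9972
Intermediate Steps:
t = -252 (t = -227 - 1*5² = -227 - 1*25 = -227 - 25 = -252)
v(q) = 2*q*(-25 + q) (v(q) = (2*q)*(-25 + q) = 2*q*(-25 + q))
(355 + (10*l(-2))*t)/v(-20) = (355 + (10*(-2))*(-252))/((2*(-20)*(-25 - 20))) = (355 - 20*(-252))/((2*(-20)*(-45))) = (355 + 5040)/1800 = 5395*(1/1800) = 1079/360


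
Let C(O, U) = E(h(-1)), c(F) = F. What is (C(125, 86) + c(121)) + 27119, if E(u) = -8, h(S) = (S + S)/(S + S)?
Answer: 27232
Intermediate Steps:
h(S) = 1 (h(S) = (2*S)/((2*S)) = (2*S)*(1/(2*S)) = 1)
C(O, U) = -8
(C(125, 86) + c(121)) + 27119 = (-8 + 121) + 27119 = 113 + 27119 = 27232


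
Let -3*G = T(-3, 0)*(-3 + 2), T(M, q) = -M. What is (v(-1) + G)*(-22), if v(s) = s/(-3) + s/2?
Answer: -55/3 ≈ -18.333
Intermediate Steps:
G = 1 (G = -(-1*(-3))*(-3 + 2)/3 = -(-1) = -1/3*(-3) = 1)
v(s) = s/6 (v(s) = s*(-1/3) + s*(1/2) = -s/3 + s/2 = s/6)
(v(-1) + G)*(-22) = ((1/6)*(-1) + 1)*(-22) = (-1/6 + 1)*(-22) = (5/6)*(-22) = -55/3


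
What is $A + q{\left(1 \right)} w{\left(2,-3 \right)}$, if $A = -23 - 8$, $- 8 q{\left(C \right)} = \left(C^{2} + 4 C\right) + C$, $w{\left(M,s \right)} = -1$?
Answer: $- \frac{121}{4} \approx -30.25$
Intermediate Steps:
$q{\left(C \right)} = - \frac{5 C}{8} - \frac{C^{2}}{8}$ ($q{\left(C \right)} = - \frac{\left(C^{2} + 4 C\right) + C}{8} = - \frac{C^{2} + 5 C}{8} = - \frac{5 C}{8} - \frac{C^{2}}{8}$)
$A = -31$ ($A = -23 - 8 = -31$)
$A + q{\left(1 \right)} w{\left(2,-3 \right)} = -31 + \left(- \frac{1}{8}\right) 1 \left(5 + 1\right) \left(-1\right) = -31 + \left(- \frac{1}{8}\right) 1 \cdot 6 \left(-1\right) = -31 - - \frac{3}{4} = -31 + \frac{3}{4} = - \frac{121}{4}$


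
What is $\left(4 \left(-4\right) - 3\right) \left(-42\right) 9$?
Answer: $7182$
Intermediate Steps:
$\left(4 \left(-4\right) - 3\right) \left(-42\right) 9 = \left(-16 - 3\right) \left(-42\right) 9 = \left(-19\right) \left(-42\right) 9 = 798 \cdot 9 = 7182$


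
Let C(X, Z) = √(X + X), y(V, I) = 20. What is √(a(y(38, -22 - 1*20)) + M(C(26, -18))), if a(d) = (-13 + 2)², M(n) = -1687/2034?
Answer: √55240502/678 ≈ 10.962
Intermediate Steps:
C(X, Z) = √2*√X (C(X, Z) = √(2*X) = √2*√X)
M(n) = -1687/2034 (M(n) = -1687*1/2034 = -1687/2034)
a(d) = 121 (a(d) = (-11)² = 121)
√(a(y(38, -22 - 1*20)) + M(C(26, -18))) = √(121 - 1687/2034) = √(244427/2034) = √55240502/678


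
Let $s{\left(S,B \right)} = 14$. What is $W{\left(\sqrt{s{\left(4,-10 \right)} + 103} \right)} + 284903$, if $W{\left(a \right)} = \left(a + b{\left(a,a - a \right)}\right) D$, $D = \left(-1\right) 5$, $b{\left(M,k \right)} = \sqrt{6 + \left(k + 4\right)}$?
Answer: $284903 - 15 \sqrt{13} - 5 \sqrt{10} \approx 2.8483 \cdot 10^{5}$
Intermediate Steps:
$b{\left(M,k \right)} = \sqrt{10 + k}$ ($b{\left(M,k \right)} = \sqrt{6 + \left(4 + k\right)} = \sqrt{10 + k}$)
$D = -5$
$W{\left(a \right)} = - 5 a - 5 \sqrt{10}$ ($W{\left(a \right)} = \left(a + \sqrt{10 + \left(a - a\right)}\right) \left(-5\right) = \left(a + \sqrt{10 + 0}\right) \left(-5\right) = \left(a + \sqrt{10}\right) \left(-5\right) = - 5 a - 5 \sqrt{10}$)
$W{\left(\sqrt{s{\left(4,-10 \right)} + 103} \right)} + 284903 = \left(- 5 \sqrt{14 + 103} - 5 \sqrt{10}\right) + 284903 = \left(- 5 \sqrt{117} - 5 \sqrt{10}\right) + 284903 = \left(- 5 \cdot 3 \sqrt{13} - 5 \sqrt{10}\right) + 284903 = \left(- 15 \sqrt{13} - 5 \sqrt{10}\right) + 284903 = 284903 - 15 \sqrt{13} - 5 \sqrt{10}$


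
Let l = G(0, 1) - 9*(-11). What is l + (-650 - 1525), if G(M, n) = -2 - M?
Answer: -2078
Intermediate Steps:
l = 97 (l = (-2 - 1*0) - 9*(-11) = (-2 + 0) + 99 = -2 + 99 = 97)
l + (-650 - 1525) = 97 + (-650 - 1525) = 97 - 2175 = -2078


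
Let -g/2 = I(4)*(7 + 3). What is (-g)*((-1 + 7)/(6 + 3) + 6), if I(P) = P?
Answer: 1600/3 ≈ 533.33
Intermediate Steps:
g = -80 (g = -8*(7 + 3) = -8*10 = -2*40 = -80)
(-g)*((-1 + 7)/(6 + 3) + 6) = (-1*(-80))*((-1 + 7)/(6 + 3) + 6) = 80*(6/9 + 6) = 80*(6*(1/9) + 6) = 80*(2/3 + 6) = 80*(20/3) = 1600/3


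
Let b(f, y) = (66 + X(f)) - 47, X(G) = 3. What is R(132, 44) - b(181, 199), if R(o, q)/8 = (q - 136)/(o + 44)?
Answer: -288/11 ≈ -26.182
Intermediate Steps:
R(o, q) = 8*(-136 + q)/(44 + o) (R(o, q) = 8*((q - 136)/(o + 44)) = 8*((-136 + q)/(44 + o)) = 8*(-136 + q)/(44 + o))
b(f, y) = 22 (b(f, y) = (66 + 3) - 47 = 69 - 47 = 22)
R(132, 44) - b(181, 199) = 8*(-136 + 44)/(44 + 132) - 1*22 = 8*(-92)/176 - 22 = 8*(1/176)*(-92) - 22 = -46/11 - 22 = -288/11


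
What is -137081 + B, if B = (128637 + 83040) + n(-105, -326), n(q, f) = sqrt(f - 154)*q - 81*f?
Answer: 101002 - 420*I*sqrt(30) ≈ 1.01e+5 - 2300.4*I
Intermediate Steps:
n(q, f) = -81*f + q*sqrt(-154 + f) (n(q, f) = sqrt(-154 + f)*q - 81*f = q*sqrt(-154 + f) - 81*f = -81*f + q*sqrt(-154 + f))
B = 238083 - 420*I*sqrt(30) (B = (128637 + 83040) + (-81*(-326) - 105*sqrt(-154 - 326)) = 211677 + (26406 - 420*I*sqrt(30)) = 238083 - 420*I*sqrt(30) ≈ 2.3808e+5 - 2300.4*I)
-137081 + B = -137081 + (238083 - 420*I*sqrt(30)) = 101002 - 420*I*sqrt(30)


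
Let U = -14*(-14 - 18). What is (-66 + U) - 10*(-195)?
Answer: 2332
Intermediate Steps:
U = 448 (U = -14*(-32) = 448)
(-66 + U) - 10*(-195) = (-66 + 448) - 10*(-195) = 382 + 1950 = 2332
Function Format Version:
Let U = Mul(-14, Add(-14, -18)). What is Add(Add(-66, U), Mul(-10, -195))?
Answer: 2332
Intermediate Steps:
U = 448 (U = Mul(-14, -32) = 448)
Add(Add(-66, U), Mul(-10, -195)) = Add(Add(-66, 448), Mul(-10, -195)) = Add(382, 1950) = 2332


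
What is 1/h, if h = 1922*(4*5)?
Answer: 1/38440 ≈ 2.6015e-5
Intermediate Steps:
h = 38440 (h = 1922*20 = 38440)
1/h = 1/38440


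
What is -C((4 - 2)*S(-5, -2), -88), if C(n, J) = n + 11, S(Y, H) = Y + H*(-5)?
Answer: -21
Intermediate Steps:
S(Y, H) = Y - 5*H
C(n, J) = 11 + n
-C((4 - 2)*S(-5, -2), -88) = -(11 + (4 - 2)*(-5 - 5*(-2))) = -(11 + 2*(-5 + 10)) = -(11 + 2*5) = -(11 + 10) = -1*21 = -21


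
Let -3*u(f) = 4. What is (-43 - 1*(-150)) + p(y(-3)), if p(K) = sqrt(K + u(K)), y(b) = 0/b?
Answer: 107 + 2*I*sqrt(3)/3 ≈ 107.0 + 1.1547*I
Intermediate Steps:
u(f) = -4/3 (u(f) = -1/3*4 = -4/3)
y(b) = 0
p(K) = sqrt(-4/3 + K) (p(K) = sqrt(K - 4/3) = sqrt(-4/3 + K))
(-43 - 1*(-150)) + p(y(-3)) = (-43 - 1*(-150)) + sqrt(-12 + 9*0)/3 = (-43 + 150) + sqrt(-12 + 0)/3 = 107 + sqrt(-12)/3 = 107 + (2*I*sqrt(3))/3 = 107 + 2*I*sqrt(3)/3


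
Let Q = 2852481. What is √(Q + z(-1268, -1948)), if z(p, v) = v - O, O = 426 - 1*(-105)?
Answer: √2850002 ≈ 1688.2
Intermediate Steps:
O = 531 (O = 426 + 105 = 531)
z(p, v) = -531 + v (z(p, v) = v - 1*531 = v - 531 = -531 + v)
√(Q + z(-1268, -1948)) = √(2852481 + (-531 - 1948)) = √(2852481 - 2479) = √2850002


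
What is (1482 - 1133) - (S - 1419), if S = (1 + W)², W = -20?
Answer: 1407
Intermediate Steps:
S = 361 (S = (1 - 20)² = (-19)² = 361)
(1482 - 1133) - (S - 1419) = (1482 - 1133) - (361 - 1419) = 349 - 1*(-1058) = 349 + 1058 = 1407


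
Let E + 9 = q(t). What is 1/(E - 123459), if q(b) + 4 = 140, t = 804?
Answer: -1/123332 ≈ -8.1082e-6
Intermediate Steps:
q(b) = 136 (q(b) = -4 + 140 = 136)
E = 127 (E = -9 + 136 = 127)
1/(E - 123459) = 1/(127 - 123459) = 1/(-123332) = -1/123332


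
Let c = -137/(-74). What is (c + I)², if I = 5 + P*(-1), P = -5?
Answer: 769129/5476 ≈ 140.45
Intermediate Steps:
c = 137/74 (c = -137*(-1/74) = 137/74 ≈ 1.8514)
I = 10 (I = 5 - 5*(-1) = 5 + 5 = 10)
(c + I)² = (137/74 + 10)² = (877/74)² = 769129/5476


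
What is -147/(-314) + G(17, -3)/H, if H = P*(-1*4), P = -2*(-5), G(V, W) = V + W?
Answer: 371/3140 ≈ 0.11815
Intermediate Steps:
P = 10
H = -40 (H = 10*(-1*4) = 10*(-4) = -40)
-147/(-314) + G(17, -3)/H = -147/(-314) + (17 - 3)/(-40) = -147*(-1/314) + 14*(-1/40) = 147/314 - 7/20 = 371/3140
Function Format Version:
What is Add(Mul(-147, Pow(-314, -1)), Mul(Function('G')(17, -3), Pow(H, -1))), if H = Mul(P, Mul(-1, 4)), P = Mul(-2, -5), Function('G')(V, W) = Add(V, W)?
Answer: Rational(371, 3140) ≈ 0.11815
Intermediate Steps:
P = 10
H = -40 (H = Mul(10, Mul(-1, 4)) = Mul(10, -4) = -40)
Add(Mul(-147, Pow(-314, -1)), Mul(Function('G')(17, -3), Pow(H, -1))) = Add(Mul(-147, Pow(-314, -1)), Mul(Add(17, -3), Pow(-40, -1))) = Add(Mul(-147, Rational(-1, 314)), Mul(14, Rational(-1, 40))) = Add(Rational(147, 314), Rational(-7, 20)) = Rational(371, 3140)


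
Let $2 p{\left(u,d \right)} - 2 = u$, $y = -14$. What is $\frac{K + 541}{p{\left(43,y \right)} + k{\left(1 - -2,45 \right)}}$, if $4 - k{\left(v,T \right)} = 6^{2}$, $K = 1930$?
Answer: $- \frac{4942}{19} \approx -260.11$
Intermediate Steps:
$p{\left(u,d \right)} = 1 + \frac{u}{2}$
$k{\left(v,T \right)} = -32$ ($k{\left(v,T \right)} = 4 - 6^{2} = 4 - 36 = -32$)
$\frac{K + 541}{p{\left(43,y \right)} + k{\left(1 - -2,45 \right)}} = \frac{1930 + 541}{\left(1 + \frac{1}{2} \cdot 43\right) - 32} = \frac{2471}{\left(1 + \frac{43}{2}\right) - 32} = \frac{2471}{\frac{45}{2} - 32} = \frac{2471}{- \frac{19}{2}} = 2471 \left(- \frac{2}{19}\right) = - \frac{4942}{19}$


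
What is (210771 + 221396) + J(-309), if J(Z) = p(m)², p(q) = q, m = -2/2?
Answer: 432168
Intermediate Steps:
m = -1 (m = -2*½ = -1)
J(Z) = 1 (J(Z) = (-1)² = 1)
(210771 + 221396) + J(-309) = (210771 + 221396) + 1 = 432167 + 1 = 432168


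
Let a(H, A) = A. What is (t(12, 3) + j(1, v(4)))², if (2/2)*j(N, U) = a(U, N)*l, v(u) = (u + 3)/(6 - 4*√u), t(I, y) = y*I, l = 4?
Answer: 1600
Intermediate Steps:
t(I, y) = I*y
v(u) = (3 + u)/(6 - 4*√u)
j(N, U) = 4*N (j(N, U) = N*4 = 4*N)
(t(12, 3) + j(1, v(4)))² = (12*3 + 4*1)² = (36 + 4)² = 40² = 1600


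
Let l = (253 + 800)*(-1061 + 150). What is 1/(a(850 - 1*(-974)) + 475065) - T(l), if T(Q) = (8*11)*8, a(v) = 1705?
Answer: -335646079/476770 ≈ -704.00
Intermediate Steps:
l = -959283 (l = 1053*(-911) = -959283)
T(Q) = 704 (T(Q) = 88*8 = 704)
1/(a(850 - 1*(-974)) + 475065) - T(l) = 1/(1705 + 475065) - 1*704 = 1/476770 - 704 = -335646079/476770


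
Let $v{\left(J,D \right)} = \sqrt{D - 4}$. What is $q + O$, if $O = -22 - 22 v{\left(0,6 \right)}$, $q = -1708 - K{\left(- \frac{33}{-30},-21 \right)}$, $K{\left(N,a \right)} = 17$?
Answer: $-1747 - 22 \sqrt{2} \approx -1778.1$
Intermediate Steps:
$v{\left(J,D \right)} = \sqrt{-4 + D}$
$q = -1725$ ($q = -1708 - 17 = -1725$)
$O = -22 - 22 \sqrt{2}$ ($O = -22 - 22 \sqrt{-4 + 6} = -22 - 22 \sqrt{2} \approx -53.113$)
$q + O = -1725 - \left(22 + 22 \sqrt{2}\right) = -1747 - 22 \sqrt{2}$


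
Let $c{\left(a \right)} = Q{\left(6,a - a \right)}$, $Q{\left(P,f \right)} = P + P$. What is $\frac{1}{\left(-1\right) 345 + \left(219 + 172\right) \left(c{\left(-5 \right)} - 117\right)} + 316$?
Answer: $\frac{13082399}{41400} \approx 316.0$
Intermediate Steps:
$Q{\left(P,f \right)} = 2 P$
$c{\left(a \right)} = 12$ ($c{\left(a \right)} = 2 \cdot 6 = 12$)
$\frac{1}{\left(-1\right) 345 + \left(219 + 172\right) \left(c{\left(-5 \right)} - 117\right)} + 316 = \frac{1}{\left(-1\right) 345 + \left(219 + 172\right) \left(12 - 117\right)} + 316 = \frac{1}{-345 + 391 \left(-105\right)} + 316 = \frac{1}{-345 - 41055} + 316 = \frac{1}{-41400} + 316 = - \frac{1}{41400} + 316 = \frac{13082399}{41400}$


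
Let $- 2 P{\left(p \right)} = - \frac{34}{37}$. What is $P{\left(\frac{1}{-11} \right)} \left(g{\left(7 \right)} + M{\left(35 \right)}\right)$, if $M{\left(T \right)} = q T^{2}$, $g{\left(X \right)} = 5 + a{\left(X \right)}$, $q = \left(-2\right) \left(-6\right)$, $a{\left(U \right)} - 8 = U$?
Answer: $\frac{250240}{37} \approx 6763.2$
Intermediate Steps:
$a{\left(U \right)} = 8 + U$
$q = 12$
$g{\left(X \right)} = 13 + X$ ($g{\left(X \right)} = 5 + \left(8 + X\right) = 13 + X$)
$P{\left(p \right)} = \frac{17}{37}$ ($P{\left(p \right)} = - \frac{\left(-34\right) \frac{1}{37}}{2} = \left(- \frac{1}{2}\right) \left(- \frac{34}{37}\right) = \frac{17}{37}$)
$M{\left(T \right)} = 12 T^{2}$
$P{\left(\frac{1}{-11} \right)} \left(g{\left(7 \right)} + M{\left(35 \right)}\right) = \frac{17 \left(\left(13 + 7\right) + 12 \cdot 35^{2}\right)}{37} = \frac{17 \left(20 + 12 \cdot 1225\right)}{37} = \frac{17 \left(20 + 14700\right)}{37} = \frac{17}{37} \cdot 14720 = \frac{250240}{37}$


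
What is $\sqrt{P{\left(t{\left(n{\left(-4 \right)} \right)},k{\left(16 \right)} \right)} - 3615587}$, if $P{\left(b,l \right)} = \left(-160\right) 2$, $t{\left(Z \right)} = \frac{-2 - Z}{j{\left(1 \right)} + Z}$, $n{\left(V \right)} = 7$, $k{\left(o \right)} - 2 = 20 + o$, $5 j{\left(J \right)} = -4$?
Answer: $i \sqrt{3615907} \approx 1901.6 i$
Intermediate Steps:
$j{\left(J \right)} = - \frac{4}{5}$ ($j{\left(J \right)} = \frac{1}{5} \left(-4\right) = - \frac{4}{5}$)
$k{\left(o \right)} = 22 + o$ ($k{\left(o \right)} = 2 + \left(20 + o\right) = 22 + o$)
$t{\left(Z \right)} = \frac{-2 - Z}{- \frac{4}{5} + Z}$
$P{\left(b,l \right)} = -320$
$\sqrt{P{\left(t{\left(n{\left(-4 \right)} \right)},k{\left(16 \right)} \right)} - 3615587} = \sqrt{-320 - 3615587} = \sqrt{-3615907} = i \sqrt{3615907}$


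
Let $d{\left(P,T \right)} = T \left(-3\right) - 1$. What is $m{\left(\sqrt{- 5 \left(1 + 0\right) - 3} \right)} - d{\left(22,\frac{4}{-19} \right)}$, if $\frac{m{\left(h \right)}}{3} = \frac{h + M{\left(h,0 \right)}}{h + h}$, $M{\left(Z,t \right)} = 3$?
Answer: $\frac{71}{38} - \frac{9 i \sqrt{2}}{8} \approx 1.8684 - 1.591 i$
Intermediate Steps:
$m{\left(h \right)} = \frac{3 \left(3 + h\right)}{2 h}$ ($m{\left(h \right)} = 3 \frac{h + 3}{h + h} = 3 \frac{3 + h}{2 h} = \frac{3 \left(3 + h\right)}{2 h}$)
$d{\left(P,T \right)} = -1 - 3 T$ ($d{\left(P,T \right)} = - 3 T - 1 = -1 - 3 T$)
$m{\left(\sqrt{- 5 \left(1 + 0\right) - 3} \right)} - d{\left(22,\frac{4}{-19} \right)} = \frac{3 \left(3 + \sqrt{- 5 \left(1 + 0\right) - 3}\right)}{2 \sqrt{- 5 \left(1 + 0\right) - 3}} - \left(-1 - 3 \frac{4}{-19}\right) = \frac{3 \left(3 + \sqrt{\left(-5\right) 1 - 3}\right)}{2 \sqrt{\left(-5\right) 1 - 3}} - \left(-1 - 3 \cdot 4 \left(- \frac{1}{19}\right)\right) = \frac{3 \left(3 + \sqrt{-5 - 3}\right)}{2 \sqrt{-5 - 3}} - \left(-1 - - \frac{12}{19}\right) = \frac{3 \left(3 + \sqrt{-8}\right)}{2 \sqrt{-8}} - \left(-1 + \frac{12}{19}\right) = \frac{3 \left(3 + 2 i \sqrt{2}\right)}{2 \cdot 2 i \sqrt{2}} - - \frac{7}{19} = \frac{3 \left(- \frac{i \sqrt{2}}{4}\right) \left(3 + 2 i \sqrt{2}\right)}{2} + \frac{7}{19} = - \frac{3 i \sqrt{2} \left(3 + 2 i \sqrt{2}\right)}{8} + \frac{7}{19} = \frac{7}{19} - \frac{3 i \sqrt{2} \left(3 + 2 i \sqrt{2}\right)}{8}$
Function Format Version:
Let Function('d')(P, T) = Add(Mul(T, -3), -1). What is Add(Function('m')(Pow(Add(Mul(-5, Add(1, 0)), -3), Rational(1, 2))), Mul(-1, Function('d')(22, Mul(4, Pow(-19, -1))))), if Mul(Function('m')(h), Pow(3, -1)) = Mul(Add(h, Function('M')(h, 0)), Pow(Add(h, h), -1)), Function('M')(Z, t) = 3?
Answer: Add(Rational(71, 38), Mul(Rational(-9, 8), I, Pow(2, Rational(1, 2)))) ≈ Add(1.8684, Mul(-1.5910, I))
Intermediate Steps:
Function('m')(h) = Mul(Rational(3, 2), Pow(h, -1), Add(3, h)) (Function('m')(h) = Mul(3, Mul(Add(h, 3), Pow(Add(h, h), -1))) = Mul(3, Mul(Add(3, h), Pow(Mul(2, h), -1))) = Mul(3, Mul(Add(3, h), Mul(Rational(1, 2), Pow(h, -1)))) = Mul(3, Mul(Rational(1, 2), Pow(h, -1), Add(3, h))) = Mul(Rational(3, 2), Pow(h, -1), Add(3, h)))
Function('d')(P, T) = Add(-1, Mul(-3, T)) (Function('d')(P, T) = Add(Mul(-3, T), -1) = Add(-1, Mul(-3, T)))
Add(Function('m')(Pow(Add(Mul(-5, Add(1, 0)), -3), Rational(1, 2))), Mul(-1, Function('d')(22, Mul(4, Pow(-19, -1))))) = Add(Mul(Rational(3, 2), Pow(Pow(Add(Mul(-5, Add(1, 0)), -3), Rational(1, 2)), -1), Add(3, Pow(Add(Mul(-5, Add(1, 0)), -3), Rational(1, 2)))), Mul(-1, Add(-1, Mul(-3, Mul(4, Pow(-19, -1)))))) = Add(Mul(Rational(3, 2), Pow(Pow(Add(Mul(-5, 1), -3), Rational(1, 2)), -1), Add(3, Pow(Add(Mul(-5, 1), -3), Rational(1, 2)))), Mul(-1, Add(-1, Mul(-3, Mul(4, Rational(-1, 19)))))) = Add(Mul(Rational(3, 2), Pow(Pow(Add(-5, -3), Rational(1, 2)), -1), Add(3, Pow(Add(-5, -3), Rational(1, 2)))), Mul(-1, Add(-1, Mul(-3, Rational(-4, 19))))) = Add(Mul(Rational(3, 2), Pow(Pow(-8, Rational(1, 2)), -1), Add(3, Pow(-8, Rational(1, 2)))), Mul(-1, Add(-1, Rational(12, 19)))) = Add(Mul(Rational(3, 2), Pow(Mul(2, I, Pow(2, Rational(1, 2))), -1), Add(3, Mul(2, I, Pow(2, Rational(1, 2))))), Mul(-1, Rational(-7, 19))) = Add(Mul(Rational(3, 2), Mul(Rational(-1, 4), I, Pow(2, Rational(1, 2))), Add(3, Mul(2, I, Pow(2, Rational(1, 2))))), Rational(7, 19)) = Add(Mul(Rational(-3, 8), I, Pow(2, Rational(1, 2)), Add(3, Mul(2, I, Pow(2, Rational(1, 2))))), Rational(7, 19)) = Add(Rational(7, 19), Mul(Rational(-3, 8), I, Pow(2, Rational(1, 2)), Add(3, Mul(2, I, Pow(2, Rational(1, 2))))))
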